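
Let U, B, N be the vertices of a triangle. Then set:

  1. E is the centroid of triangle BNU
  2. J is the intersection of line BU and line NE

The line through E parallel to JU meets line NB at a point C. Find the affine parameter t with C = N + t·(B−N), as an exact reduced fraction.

Choose coordinates U = (0, 0), B = (1, 0), N = (0, 1).
1. E is the centroid of triangle BNU ⇒ E = (1/3, 1/3)
2. J is the intersection of line BU and line NE ⇒ J = (1/2, 0)
through E parallel to JU: direction (-1/2, 0); meets NB at C = (2/3, 1/3)
C = N + t·(B−N) with t = 2/3

t = 2/3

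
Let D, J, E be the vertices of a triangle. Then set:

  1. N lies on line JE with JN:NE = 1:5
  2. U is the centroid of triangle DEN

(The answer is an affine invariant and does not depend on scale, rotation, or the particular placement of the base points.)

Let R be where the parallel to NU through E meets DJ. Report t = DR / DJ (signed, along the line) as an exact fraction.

Assign D = (0, 0), J = (1, 0), E = (0, 1) — the answer is frame-independent, so this choice is without loss of generality.
1. N lies on line JE with JN:NE = 1:5 ⇒ N = (5/6, 1/6)
2. U is the centroid of triangle DEN ⇒ U = (5/18, 7/18)
through E parallel to NU: direction (-5/9, 2/9); meets DJ at R = (5/2, 0)
R = D + t·(J−D) with t = 5/2

t = 5/2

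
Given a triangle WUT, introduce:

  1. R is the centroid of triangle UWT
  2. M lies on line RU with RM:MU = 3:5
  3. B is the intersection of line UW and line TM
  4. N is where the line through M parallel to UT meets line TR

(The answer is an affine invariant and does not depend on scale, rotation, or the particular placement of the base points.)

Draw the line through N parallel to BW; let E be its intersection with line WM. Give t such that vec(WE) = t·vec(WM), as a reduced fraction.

t = 14/5

Work in coordinates with W = (0, 0), U = (1, 0), T = (0, 1).
1. R is the centroid of triangle UWT ⇒ R = (1/3, 1/3)
2. M lies on line RU with RM:MU = 3:5 ⇒ M = (7/12, 5/24)
3. B is the intersection of line UW and line TM ⇒ B = (14/19, 0)
4. N is where the line through M parallel to UT meets line TR ⇒ N = (5/24, 7/12)
through N parallel to BW: direction (-14/19, 0); meets WM at E = (49/30, 7/12)
E = W + t·(M−W) with t = 14/5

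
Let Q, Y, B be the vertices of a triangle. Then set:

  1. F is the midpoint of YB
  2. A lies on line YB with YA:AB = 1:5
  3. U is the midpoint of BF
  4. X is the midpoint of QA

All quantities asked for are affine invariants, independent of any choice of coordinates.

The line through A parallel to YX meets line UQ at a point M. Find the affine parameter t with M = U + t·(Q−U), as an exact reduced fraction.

t = 7/11

Choose coordinates Q = (0, 0), Y = (1, 0), B = (0, 1).
1. F is the midpoint of YB ⇒ F = (1/2, 1/2)
2. A lies on line YB with YA:AB = 1:5 ⇒ A = (5/6, 1/6)
3. U is the midpoint of BF ⇒ U = (1/4, 3/4)
4. X is the midpoint of QA ⇒ X = (5/12, 1/12)
through A parallel to YX: direction (-7/12, 1/12); meets UQ at M = (1/11, 3/11)
M = U + t·(Q−U) with t = 7/11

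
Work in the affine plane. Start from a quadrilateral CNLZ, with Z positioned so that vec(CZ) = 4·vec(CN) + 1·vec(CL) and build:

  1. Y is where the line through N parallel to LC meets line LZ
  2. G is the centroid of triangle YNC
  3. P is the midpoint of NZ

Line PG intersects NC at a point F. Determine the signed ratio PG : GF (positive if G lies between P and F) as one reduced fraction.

PG:GF = 1/2

Work in coordinates with C = (0, 0), N = (1, 0), L = (0, 1), Z = (4, 1).
1. Y is where the line through N parallel to LC meets line LZ ⇒ Y = (1, 1)
2. G is the centroid of triangle YNC ⇒ G = (2/3, 1/3)
3. P is the midpoint of NZ ⇒ P = (5/2, 1/2)
line PG meets NC at F = (-3, 0)
G = P + t·(F−P) with t = 1/3, so PG:GF = 1/3:2/3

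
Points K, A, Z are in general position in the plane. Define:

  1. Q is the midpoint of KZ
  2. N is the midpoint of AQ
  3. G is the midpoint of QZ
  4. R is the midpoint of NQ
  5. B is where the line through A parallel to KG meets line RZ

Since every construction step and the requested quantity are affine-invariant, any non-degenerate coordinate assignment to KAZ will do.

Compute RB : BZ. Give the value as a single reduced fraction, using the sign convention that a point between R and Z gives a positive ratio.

RB:BZ = -3/4

Assign K = (0, 0), A = (1, 0), Z = (0, 1) — the answer is frame-independent, so this choice is without loss of generality.
1. Q is the midpoint of KZ ⇒ Q = (0, 1/2)
2. N is the midpoint of AQ ⇒ N = (1/2, 1/4)
3. G is the midpoint of QZ ⇒ G = (0, 3/4)
4. R is the midpoint of NQ ⇒ R = (1/4, 3/8)
5. B is where the line through A parallel to KG meets line RZ ⇒ B = (1, -3/2)
B = R + t·(Z−R) with t = -3, so RB:BZ = t:(1−t) = -3:4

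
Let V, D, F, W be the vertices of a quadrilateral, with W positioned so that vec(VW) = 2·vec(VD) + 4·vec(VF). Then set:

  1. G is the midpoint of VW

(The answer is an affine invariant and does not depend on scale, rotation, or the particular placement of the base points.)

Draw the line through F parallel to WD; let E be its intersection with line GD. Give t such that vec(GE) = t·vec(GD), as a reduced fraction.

Assign V = (0, 0), D = (1, 0), F = (0, 1), W = (2, 4) — the answer is frame-independent, so this choice is without loss of generality.
1. G is the midpoint of VW ⇒ G = (1, 2)
through F parallel to WD: direction (-1, -4); meets GD at E = (1, 5)
E = G + t·(D−G) with t = -3/2

t = -3/2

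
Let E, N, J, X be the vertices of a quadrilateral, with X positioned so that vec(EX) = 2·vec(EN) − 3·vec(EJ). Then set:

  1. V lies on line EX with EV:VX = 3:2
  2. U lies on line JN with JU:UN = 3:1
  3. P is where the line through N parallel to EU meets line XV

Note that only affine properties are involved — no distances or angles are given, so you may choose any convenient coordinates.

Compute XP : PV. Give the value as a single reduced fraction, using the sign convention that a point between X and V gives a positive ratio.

Choose coordinates E = (0, 0), N = (1, 0), J = (0, 1), X = (2, -3).
1. V lies on line EX with EV:VX = 3:2 ⇒ V = (6/5, -9/5)
2. U lies on line JN with JU:UN = 3:1 ⇒ U = (3/4, 1/4)
3. P is where the line through N parallel to EU meets line XV ⇒ P = (2/11, -3/11)
P = X + t·(V−X) with t = 25/11, so XP:PV = t:(1−t) = 25/11:-14/11

XP:PV = -25/14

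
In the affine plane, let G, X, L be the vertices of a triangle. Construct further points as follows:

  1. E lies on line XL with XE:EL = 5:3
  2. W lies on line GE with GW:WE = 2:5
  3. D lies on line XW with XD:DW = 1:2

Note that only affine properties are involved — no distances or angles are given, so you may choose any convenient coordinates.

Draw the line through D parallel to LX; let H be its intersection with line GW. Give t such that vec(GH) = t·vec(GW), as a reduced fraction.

t = 8/3

Work in coordinates with G = (0, 0), X = (1, 0), L = (0, 1).
1. E lies on line XL with XE:EL = 5:3 ⇒ E = (3/8, 5/8)
2. W lies on line GE with GW:WE = 2:5 ⇒ W = (3/28, 5/28)
3. D lies on line XW with XD:DW = 1:2 ⇒ D = (59/84, 5/84)
through D parallel to LX: direction (1, -1); meets GW at H = (2/7, 10/21)
H = G + t·(W−G) with t = 8/3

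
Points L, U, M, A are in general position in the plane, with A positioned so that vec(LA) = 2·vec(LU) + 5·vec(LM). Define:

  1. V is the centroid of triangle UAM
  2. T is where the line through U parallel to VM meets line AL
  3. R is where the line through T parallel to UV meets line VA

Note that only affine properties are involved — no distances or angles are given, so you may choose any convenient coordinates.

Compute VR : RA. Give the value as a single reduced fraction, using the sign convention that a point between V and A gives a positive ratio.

Choose coordinates L = (0, 0), U = (1, 0), M = (0, 1), A = (2, 5).
1. V is the centroid of triangle UAM ⇒ V = (1, 2)
2. T is where the line through U parallel to VM meets line AL ⇒ T = (-2/3, -5/3)
3. R is where the line through T parallel to UV meets line VA ⇒ R = (-2/3, -3)
R = V + t·(A−V) with t = -5/3, so VR:RA = t:(1−t) = -5/3:8/3

VR:RA = -5/8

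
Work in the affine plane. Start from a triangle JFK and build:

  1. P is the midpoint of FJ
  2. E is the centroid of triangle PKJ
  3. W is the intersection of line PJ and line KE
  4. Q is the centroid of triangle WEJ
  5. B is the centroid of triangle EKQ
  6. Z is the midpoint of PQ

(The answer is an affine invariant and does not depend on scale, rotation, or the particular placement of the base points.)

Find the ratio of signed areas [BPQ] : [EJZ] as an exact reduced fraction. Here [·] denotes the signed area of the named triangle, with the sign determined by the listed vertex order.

[BPQ]:[EJZ] = -4/3

Assign J = (0, 0), F = (1, 0), K = (0, 1) — the answer is frame-independent, so this choice is without loss of generality.
1. P is the midpoint of FJ ⇒ P = (1/2, 0)
2. E is the centroid of triangle PKJ ⇒ E = (1/6, 1/3)
3. W is the intersection of line PJ and line KE ⇒ W = (1/4, 0)
4. Q is the centroid of triangle WEJ ⇒ Q = (5/36, 1/9)
5. B is the centroid of triangle EKQ ⇒ B = (11/108, 13/27)
6. Z is the midpoint of PQ ⇒ Z = (23/72, 1/18)
2·[BPQ] = -7/54, 2·[EJZ] = 7/72
[BPQ]:[EJZ] = -7/54:7/72 = -4/3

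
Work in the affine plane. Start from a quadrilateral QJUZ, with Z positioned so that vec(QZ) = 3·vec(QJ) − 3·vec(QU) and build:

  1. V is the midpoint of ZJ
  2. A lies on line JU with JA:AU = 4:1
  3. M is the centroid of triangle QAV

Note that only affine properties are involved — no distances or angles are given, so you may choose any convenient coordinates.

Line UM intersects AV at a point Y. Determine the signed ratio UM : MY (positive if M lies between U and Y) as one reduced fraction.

UM:MY = -16/19

Work in coordinates with Q = (0, 0), J = (1, 0), U = (0, 1), Z = (3, -3).
1. V is the midpoint of ZJ ⇒ V = (2, -3/2)
2. A lies on line JU with JA:AU = 4:1 ⇒ A = (1/5, 4/5)
3. M is the centroid of triangle QAV ⇒ M = (11/15, -7/30)
line UM meets AV at Y = (-11/80, 197/160)
M = U + t·(Y−U) with t = -16/3, so UM:MY = -16/3:19/3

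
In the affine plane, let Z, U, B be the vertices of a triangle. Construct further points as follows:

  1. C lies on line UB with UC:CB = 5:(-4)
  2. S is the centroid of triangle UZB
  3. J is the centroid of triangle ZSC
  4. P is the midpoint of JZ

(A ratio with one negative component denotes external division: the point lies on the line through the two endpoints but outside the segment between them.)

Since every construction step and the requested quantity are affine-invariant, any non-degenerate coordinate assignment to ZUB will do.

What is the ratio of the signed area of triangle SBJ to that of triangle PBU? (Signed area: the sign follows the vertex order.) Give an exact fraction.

[SBJ]:[PBU] = -10/13

Assign Z = (0, 0), U = (1, 0), B = (0, 1) — the answer is frame-independent, so this choice is without loss of generality.
1. C lies on line UB with UC:CB = 5:(-4) ⇒ C = (-4, 5)
2. S is the centroid of triangle UZB ⇒ S = (1/3, 1/3)
3. J is the centroid of triangle ZSC ⇒ J = (-11/9, 16/9)
4. P is the midpoint of JZ ⇒ P = (-11/18, 8/9)
2·[SBJ] = 5/9, 2·[PBU] = -13/18
[SBJ]:[PBU] = 5/9:-13/18 = -10/13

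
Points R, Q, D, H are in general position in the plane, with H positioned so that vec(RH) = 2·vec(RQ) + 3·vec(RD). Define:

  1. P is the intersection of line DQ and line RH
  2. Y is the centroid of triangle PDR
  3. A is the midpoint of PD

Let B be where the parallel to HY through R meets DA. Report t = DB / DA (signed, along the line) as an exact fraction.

Choose coordinates R = (0, 0), Q = (1, 0), D = (0, 1), H = (2, 3).
1. P is the intersection of line DQ and line RH ⇒ P = (2/5, 3/5)
2. Y is the centroid of triangle PDR ⇒ Y = (2/15, 8/15)
3. A is the midpoint of PD ⇒ A = (1/5, 4/5)
through R parallel to HY: direction (-28/15, -37/15); meets DA at B = (28/65, 37/65)
B = D + t·(A−D) with t = 28/13

t = 28/13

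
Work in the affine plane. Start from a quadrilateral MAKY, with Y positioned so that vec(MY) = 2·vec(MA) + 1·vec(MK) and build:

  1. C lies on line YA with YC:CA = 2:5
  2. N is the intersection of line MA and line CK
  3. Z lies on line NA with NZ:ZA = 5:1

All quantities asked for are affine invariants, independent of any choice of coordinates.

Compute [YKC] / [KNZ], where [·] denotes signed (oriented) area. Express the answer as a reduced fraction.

[YKC]:[KNZ] = -24/175

Set M = (0, 0), A = (1, 0), K = (0, 1), Y = (2, 1); any affine frame gives the same invariant.
1. C lies on line YA with YC:CA = 2:5 ⇒ C = (12/7, 5/7)
2. N is the intersection of line MA and line CK ⇒ N = (6, 0)
3. Z lies on line NA with NZ:ZA = 5:1 ⇒ Z = (11/6, 0)
2·[YKC] = 4/7, 2·[KNZ] = -25/6
[YKC]:[KNZ] = 4/7:-25/6 = -24/175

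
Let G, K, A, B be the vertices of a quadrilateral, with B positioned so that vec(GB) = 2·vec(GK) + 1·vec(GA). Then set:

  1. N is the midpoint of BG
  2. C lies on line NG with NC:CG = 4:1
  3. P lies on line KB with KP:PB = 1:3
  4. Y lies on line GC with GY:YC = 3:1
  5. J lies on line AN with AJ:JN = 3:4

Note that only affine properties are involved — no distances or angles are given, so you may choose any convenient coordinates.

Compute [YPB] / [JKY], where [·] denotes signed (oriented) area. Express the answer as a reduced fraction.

[YPB]:[JKY] = -111/100

Set G = (0, 0), K = (1, 0), A = (0, 1), B = (2, 1); any affine frame gives the same invariant.
1. N is the midpoint of BG ⇒ N = (1, 1/2)
2. C lies on line NG with NC:CG = 4:1 ⇒ C = (1/5, 1/10)
3. P lies on line KB with KP:PB = 1:3 ⇒ P = (5/4, 1/4)
4. Y lies on line GC with GY:YC = 3:1 ⇒ Y = (3/20, 3/40)
5. J lies on line AN with AJ:JN = 3:4 ⇒ J = (3/7, 11/14)
2·[YPB] = 111/160, 2·[JKY] = -5/8
[YPB]:[JKY] = 111/160:-5/8 = -111/100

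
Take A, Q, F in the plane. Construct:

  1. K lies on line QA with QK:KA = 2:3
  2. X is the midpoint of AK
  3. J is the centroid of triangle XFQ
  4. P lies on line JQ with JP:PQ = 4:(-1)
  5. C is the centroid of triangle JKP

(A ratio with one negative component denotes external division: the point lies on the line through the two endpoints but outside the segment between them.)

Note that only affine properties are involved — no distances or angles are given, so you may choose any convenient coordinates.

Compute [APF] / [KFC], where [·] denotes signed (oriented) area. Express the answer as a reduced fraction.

Assign A = (0, 0), Q = (1, 0), F = (0, 1) — the answer is frame-independent, so this choice is without loss of generality.
1. K lies on line QA with QK:KA = 2:3 ⇒ K = (3/5, 0)
2. X is the midpoint of AK ⇒ X = (3/10, 0)
3. J is the centroid of triangle XFQ ⇒ J = (13/30, 1/3)
4. P lies on line JQ with JP:PQ = 4:(-1) ⇒ P = (107/90, -1/9)
5. C is the centroid of triangle JKP ⇒ C = (20/27, 2/27)
2·[APF] = 107/90, 2·[KFC] = -5/27
[APF]:[KFC] = 107/90:-5/27 = -321/50

[APF]:[KFC] = -321/50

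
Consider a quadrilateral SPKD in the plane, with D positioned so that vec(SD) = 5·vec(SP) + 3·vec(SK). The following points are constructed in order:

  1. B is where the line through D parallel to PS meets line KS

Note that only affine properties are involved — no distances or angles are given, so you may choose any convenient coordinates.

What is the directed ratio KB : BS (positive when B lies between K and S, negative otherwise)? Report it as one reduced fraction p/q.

Assign S = (0, 0), P = (1, 0), K = (0, 1), D = (5, 3) — the answer is frame-independent, so this choice is without loss of generality.
1. B is where the line through D parallel to PS meets line KS ⇒ B = (0, 3)
B = K + t·(S−K) with t = -2, so KB:BS = t:(1−t) = -2:3

KB:BS = -2/3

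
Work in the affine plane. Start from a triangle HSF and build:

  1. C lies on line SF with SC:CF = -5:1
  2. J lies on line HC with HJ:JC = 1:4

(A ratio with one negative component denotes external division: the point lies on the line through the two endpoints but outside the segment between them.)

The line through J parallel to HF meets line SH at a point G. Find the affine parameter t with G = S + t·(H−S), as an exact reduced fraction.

Work in coordinates with H = (0, 0), S = (1, 0), F = (0, 1).
1. C lies on line SF with SC:CF = -5:1 ⇒ C = (-1/4, 5/4)
2. J lies on line HC with HJ:JC = 1:4 ⇒ J = (-1/20, 1/4)
through J parallel to HF: direction (0, 1); meets SH at G = (-1/20, 0)
G = S + t·(H−S) with t = 21/20

t = 21/20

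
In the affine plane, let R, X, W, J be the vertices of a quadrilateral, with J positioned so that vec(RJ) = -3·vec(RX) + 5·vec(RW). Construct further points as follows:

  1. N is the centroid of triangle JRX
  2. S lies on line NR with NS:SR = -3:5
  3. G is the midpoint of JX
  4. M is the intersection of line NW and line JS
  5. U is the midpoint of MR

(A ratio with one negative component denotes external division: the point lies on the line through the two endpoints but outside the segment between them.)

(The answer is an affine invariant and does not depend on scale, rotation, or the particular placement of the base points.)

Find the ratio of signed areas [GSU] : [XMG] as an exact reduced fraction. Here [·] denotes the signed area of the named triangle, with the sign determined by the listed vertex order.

Choose coordinates R = (0, 0), X = (1, 0), W = (0, 1), J = (-3, 5).
1. N is the centroid of triangle JRX ⇒ N = (-2/3, 5/3)
2. S lies on line NR with NS:SR = -3:5 ⇒ S = (-5/3, 25/6)
3. G is the midpoint of JX ⇒ G = (-1, 5/2)
4. M is the intersection of line NW and line JS ⇒ M = (-17/3, 20/3)
5. U is the midpoint of MR ⇒ U = (-17/6, 10/3)
2·[GSU] = 5/2, 2·[XMG] = -10/3
[GSU]:[XMG] = 5/2:-10/3 = -3/4

[GSU]:[XMG] = -3/4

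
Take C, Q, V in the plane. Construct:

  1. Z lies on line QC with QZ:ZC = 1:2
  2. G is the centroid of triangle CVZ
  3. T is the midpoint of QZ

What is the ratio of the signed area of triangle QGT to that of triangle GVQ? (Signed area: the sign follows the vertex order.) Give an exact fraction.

Work in coordinates with C = (0, 0), Q = (1, 0), V = (0, 1).
1. Z lies on line QC with QZ:ZC = 1:2 ⇒ Z = (2/3, 0)
2. G is the centroid of triangle CVZ ⇒ G = (2/9, 1/3)
3. T is the midpoint of QZ ⇒ T = (5/6, 0)
2·[QGT] = 1/18, 2·[GVQ] = -4/9
[QGT]:[GVQ] = 1/18:-4/9 = -1/8

[QGT]:[GVQ] = -1/8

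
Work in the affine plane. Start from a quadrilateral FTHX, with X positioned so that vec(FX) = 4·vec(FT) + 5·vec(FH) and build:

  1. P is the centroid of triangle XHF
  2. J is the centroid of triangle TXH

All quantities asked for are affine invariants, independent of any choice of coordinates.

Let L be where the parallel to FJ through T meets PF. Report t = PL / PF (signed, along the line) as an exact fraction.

t = 4

Choose coordinates F = (0, 0), T = (1, 0), H = (0, 1), X = (4, 5).
1. P is the centroid of triangle XHF ⇒ P = (4/3, 2)
2. J is the centroid of triangle TXH ⇒ J = (5/3, 2)
through T parallel to FJ: direction (5/3, 2); meets PF at L = (-4, -6)
L = P + t·(F−P) with t = 4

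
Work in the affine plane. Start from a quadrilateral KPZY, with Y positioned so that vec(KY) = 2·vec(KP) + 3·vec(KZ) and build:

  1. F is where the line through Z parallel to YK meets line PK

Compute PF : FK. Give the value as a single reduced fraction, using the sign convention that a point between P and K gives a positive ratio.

PF:FK = -5/2

Work in coordinates with K = (0, 0), P = (1, 0), Z = (0, 1), Y = (2, 3).
1. F is where the line through Z parallel to YK meets line PK ⇒ F = (-2/3, 0)
F = P + t·(K−P) with t = 5/3, so PF:FK = t:(1−t) = 5/3:-2/3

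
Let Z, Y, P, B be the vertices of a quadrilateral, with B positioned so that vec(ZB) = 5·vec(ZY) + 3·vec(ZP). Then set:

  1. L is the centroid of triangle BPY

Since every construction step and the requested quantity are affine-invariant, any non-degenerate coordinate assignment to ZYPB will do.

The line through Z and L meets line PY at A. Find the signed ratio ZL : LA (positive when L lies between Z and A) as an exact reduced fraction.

Choose coordinates Z = (0, 0), Y = (1, 0), P = (0, 1), B = (5, 3).
1. L is the centroid of triangle BPY ⇒ L = (2, 4/3)
line ZL meets PY at A = (3/5, 2/5)
L = Z + t·(A−Z) with t = 10/3, so ZL:LA = 10/3:-7/3

ZL:LA = -10/7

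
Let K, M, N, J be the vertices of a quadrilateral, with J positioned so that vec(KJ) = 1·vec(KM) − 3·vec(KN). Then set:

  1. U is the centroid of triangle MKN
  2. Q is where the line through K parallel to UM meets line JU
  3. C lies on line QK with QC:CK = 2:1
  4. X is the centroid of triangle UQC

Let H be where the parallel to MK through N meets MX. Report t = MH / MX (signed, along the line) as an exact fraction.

Choose coordinates K = (0, 0), M = (1, 0), N = (0, 1), J = (1, -3).
1. U is the centroid of triangle MKN ⇒ U = (1/3, 1/3)
2. Q is where the line through K parallel to UM meets line JU ⇒ Q = (4/9, -2/9)
3. C lies on line QK with QC:CK = 2:1 ⇒ C = (4/27, -2/27)
4. X is the centroid of triangle UQC ⇒ X = (25/81, 1/81)
through N parallel to MK: direction (-1, 0); meets MX at H = (-55, 1)
H = M + t·(X−M) with t = 81

t = 81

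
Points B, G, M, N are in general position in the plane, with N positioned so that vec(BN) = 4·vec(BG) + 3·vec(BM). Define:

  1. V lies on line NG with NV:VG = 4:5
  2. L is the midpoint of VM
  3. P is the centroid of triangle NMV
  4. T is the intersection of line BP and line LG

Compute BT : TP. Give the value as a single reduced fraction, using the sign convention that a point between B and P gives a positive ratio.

Choose coordinates B = (0, 0), G = (1, 0), M = (0, 1), N = (4, 3).
1. V lies on line NG with NV:VG = 4:5 ⇒ V = (8/3, 5/3)
2. L is the midpoint of VM ⇒ L = (4/3, 4/3)
3. P is the centroid of triangle NMV ⇒ P = (20/9, 17/9)
4. T is the intersection of line BP and line LG ⇒ T = (80/63, 68/63)
T = B + t·(P−B) with t = 4/7, so BT:TP = t:(1−t) = 4/7:3/7

BT:TP = 4/3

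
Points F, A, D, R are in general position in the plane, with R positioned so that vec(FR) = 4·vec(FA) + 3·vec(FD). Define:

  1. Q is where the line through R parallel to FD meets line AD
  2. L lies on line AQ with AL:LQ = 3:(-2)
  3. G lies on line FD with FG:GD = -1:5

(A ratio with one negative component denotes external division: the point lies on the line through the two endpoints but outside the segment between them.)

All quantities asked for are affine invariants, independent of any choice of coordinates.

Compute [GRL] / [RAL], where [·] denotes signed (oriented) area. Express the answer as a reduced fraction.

Choose coordinates F = (0, 0), A = (1, 0), D = (0, 1), R = (4, 3).
1. Q is where the line through R parallel to FD meets line AD ⇒ Q = (4, -3)
2. L lies on line AQ with AL:LQ = 3:(-2) ⇒ L = (10, -9)
3. G lies on line FD with FG:GD = -1:5 ⇒ G = (0, -1/4)
2·[GRL] = -135/2, 2·[RAL] = 54
[GRL]:[RAL] = -135/2:54 = -5/4

[GRL]:[RAL] = -5/4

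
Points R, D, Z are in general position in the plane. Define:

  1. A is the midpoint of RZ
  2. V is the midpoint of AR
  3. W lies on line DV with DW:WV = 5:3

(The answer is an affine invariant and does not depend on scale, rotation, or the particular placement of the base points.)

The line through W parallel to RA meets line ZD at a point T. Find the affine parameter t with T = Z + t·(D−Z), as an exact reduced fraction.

t = 3/8

Assign R = (0, 0), D = (1, 0), Z = (0, 1) — the answer is frame-independent, so this choice is without loss of generality.
1. A is the midpoint of RZ ⇒ A = (0, 1/2)
2. V is the midpoint of AR ⇒ V = (0, 1/4)
3. W lies on line DV with DW:WV = 5:3 ⇒ W = (3/8, 5/32)
through W parallel to RA: direction (0, 1/2); meets ZD at T = (3/8, 5/8)
T = Z + t·(D−Z) with t = 3/8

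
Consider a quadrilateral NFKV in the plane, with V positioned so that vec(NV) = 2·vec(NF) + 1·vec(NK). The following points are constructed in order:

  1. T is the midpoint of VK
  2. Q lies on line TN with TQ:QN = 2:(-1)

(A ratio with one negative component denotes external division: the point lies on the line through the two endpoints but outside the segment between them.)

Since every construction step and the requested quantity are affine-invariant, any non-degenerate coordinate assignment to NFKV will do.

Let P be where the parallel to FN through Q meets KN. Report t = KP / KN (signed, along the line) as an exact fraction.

t = 2

Assign N = (0, 0), F = (1, 0), K = (0, 1), V = (2, 1) — the answer is frame-independent, so this choice is without loss of generality.
1. T is the midpoint of VK ⇒ T = (1, 1)
2. Q lies on line TN with TQ:QN = 2:(-1) ⇒ Q = (-1, -1)
through Q parallel to FN: direction (-1, 0); meets KN at P = (0, -1)
P = K + t·(N−K) with t = 2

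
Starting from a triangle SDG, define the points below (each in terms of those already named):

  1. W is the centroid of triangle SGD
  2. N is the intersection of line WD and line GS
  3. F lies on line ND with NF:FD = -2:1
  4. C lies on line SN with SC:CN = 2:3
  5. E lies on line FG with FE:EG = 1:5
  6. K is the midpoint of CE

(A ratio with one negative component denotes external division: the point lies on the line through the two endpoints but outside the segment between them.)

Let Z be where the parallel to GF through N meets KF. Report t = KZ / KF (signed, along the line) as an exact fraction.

Set S = (0, 0), D = (1, 0), G = (0, 1); any affine frame gives the same invariant.
1. W is the centroid of triangle SGD ⇒ W = (1/3, 1/3)
2. N is the intersection of line WD and line GS ⇒ N = (0, 1/2)
3. F lies on line ND with NF:FD = -2:1 ⇒ F = (2, -1/2)
4. C lies on line SN with SC:CN = 2:3 ⇒ C = (0, 1/5)
5. E lies on line FG with FE:EG = 1:5 ⇒ E = (5/3, -1/4)
6. K is the midpoint of CE ⇒ K = (5/6, -1/40)
through N parallel to GF: direction (2, -3/2); meets KF at Z = (13/24, 3/32)
Z = K + t·(F−K) with t = -1/4

t = -1/4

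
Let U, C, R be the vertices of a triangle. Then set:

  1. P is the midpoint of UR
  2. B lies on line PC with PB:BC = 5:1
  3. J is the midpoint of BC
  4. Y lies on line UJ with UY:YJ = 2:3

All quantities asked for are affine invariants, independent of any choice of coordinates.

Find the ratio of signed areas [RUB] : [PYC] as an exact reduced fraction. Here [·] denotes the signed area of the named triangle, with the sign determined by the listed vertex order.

[RUB]:[PYC] = 25/9

Work in coordinates with U = (0, 0), C = (1, 0), R = (0, 1).
1. P is the midpoint of UR ⇒ P = (0, 1/2)
2. B lies on line PC with PB:BC = 5:1 ⇒ B = (5/6, 1/12)
3. J is the midpoint of BC ⇒ J = (11/12, 1/24)
4. Y lies on line UJ with UY:YJ = 2:3 ⇒ Y = (11/30, 1/60)
2·[RUB] = 5/6, 2·[PYC] = 3/10
[RUB]:[PYC] = 5/6:3/10 = 25/9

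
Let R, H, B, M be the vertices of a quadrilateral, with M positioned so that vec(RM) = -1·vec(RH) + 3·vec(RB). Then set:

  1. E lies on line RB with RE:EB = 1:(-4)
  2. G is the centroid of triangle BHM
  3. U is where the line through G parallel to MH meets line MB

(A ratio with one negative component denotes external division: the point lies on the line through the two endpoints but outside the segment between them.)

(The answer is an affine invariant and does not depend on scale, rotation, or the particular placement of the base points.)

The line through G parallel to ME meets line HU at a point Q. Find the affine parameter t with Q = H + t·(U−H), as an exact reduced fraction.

Assign R = (0, 0), H = (1, 0), B = (0, 1), M = (-1, 3) — the answer is frame-independent, so this choice is without loss of generality.
1. E lies on line RB with RE:EB = 1:(-4) ⇒ E = (0, -1/3)
2. G is the centroid of triangle BHM ⇒ G = (0, 4/3)
3. U is where the line through G parallel to MH meets line MB ⇒ U = (-2/3, 7/3)
through G parallel to ME: direction (1, -10/3); meets HU at Q = (-1/29, 42/29)
Q = H + t·(U−H) with t = 18/29

t = 18/29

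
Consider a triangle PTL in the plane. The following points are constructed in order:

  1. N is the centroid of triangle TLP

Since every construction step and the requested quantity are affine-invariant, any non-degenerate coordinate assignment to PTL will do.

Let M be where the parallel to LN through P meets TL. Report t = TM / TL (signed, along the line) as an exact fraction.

t = 2

Assign P = (0, 0), T = (1, 0), L = (0, 1) — the answer is frame-independent, so this choice is without loss of generality.
1. N is the centroid of triangle TLP ⇒ N = (1/3, 1/3)
through P parallel to LN: direction (1/3, -2/3); meets TL at M = (-1, 2)
M = T + t·(L−T) with t = 2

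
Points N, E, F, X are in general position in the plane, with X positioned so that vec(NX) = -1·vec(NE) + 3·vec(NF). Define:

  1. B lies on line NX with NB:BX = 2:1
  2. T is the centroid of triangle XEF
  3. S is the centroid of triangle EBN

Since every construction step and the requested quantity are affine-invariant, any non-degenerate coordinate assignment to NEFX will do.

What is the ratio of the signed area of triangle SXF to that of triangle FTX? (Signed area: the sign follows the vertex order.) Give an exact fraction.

Choose coordinates N = (0, 0), E = (1, 0), F = (0, 1), X = (-1, 3).
1. B lies on line NX with NB:BX = 2:1 ⇒ B = (-2/3, 2)
2. T is the centroid of triangle XEF ⇒ T = (0, 4/3)
3. S is the centroid of triangle EBN ⇒ S = (1/9, 2/3)
2·[SXF] = -1/9, 2·[FTX] = 1/3
[SXF]:[FTX] = -1/9:1/3 = -1/3

[SXF]:[FTX] = -1/3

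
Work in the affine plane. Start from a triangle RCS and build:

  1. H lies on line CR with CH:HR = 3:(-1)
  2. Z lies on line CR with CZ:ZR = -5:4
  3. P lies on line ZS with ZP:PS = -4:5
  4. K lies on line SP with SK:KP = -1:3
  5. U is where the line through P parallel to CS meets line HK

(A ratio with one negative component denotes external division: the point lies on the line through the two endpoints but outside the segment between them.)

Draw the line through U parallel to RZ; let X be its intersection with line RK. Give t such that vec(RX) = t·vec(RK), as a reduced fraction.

Set R = (0, 0), C = (1, 0), S = (0, 1); any affine frame gives the same invariant.
1. H lies on line CR with CH:HR = 3:(-1) ⇒ H = (-1/2, 0)
2. Z lies on line CR with CZ:ZR = -5:4 ⇒ Z = (-4, 0)
3. P lies on line ZS with ZP:PS = -4:5 ⇒ P = (-20, -4)
4. K lies on line SP with SK:KP = -1:3 ⇒ K = (10, 7/2)
5. U is where the line through P parallel to CS meets line HK ⇒ U = (-145/8, -47/8)
through U parallel to RZ: direction (-4, 0); meets RK at X = (-235/14, -47/8)
X = R + t·(K−R) with t = -47/28

t = -47/28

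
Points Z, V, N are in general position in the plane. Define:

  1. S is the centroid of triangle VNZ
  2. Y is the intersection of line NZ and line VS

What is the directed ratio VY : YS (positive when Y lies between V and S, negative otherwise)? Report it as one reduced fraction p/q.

Work in coordinates with Z = (0, 0), V = (1, 0), N = (0, 1).
1. S is the centroid of triangle VNZ ⇒ S = (1/3, 1/3)
2. Y is the intersection of line NZ and line VS ⇒ Y = (0, 1/2)
Y = V + t·(S−V) with t = 3/2, so VY:YS = t:(1−t) = 3/2:-1/2

VY:YS = -3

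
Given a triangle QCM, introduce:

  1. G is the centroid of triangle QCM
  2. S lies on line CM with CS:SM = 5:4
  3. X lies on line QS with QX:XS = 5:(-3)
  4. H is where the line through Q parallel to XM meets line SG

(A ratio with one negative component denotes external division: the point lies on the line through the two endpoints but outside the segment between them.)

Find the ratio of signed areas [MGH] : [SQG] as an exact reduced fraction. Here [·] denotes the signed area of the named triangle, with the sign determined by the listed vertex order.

[MGH]:[SQG] = -52/11

Work in coordinates with Q = (0, 0), C = (1, 0), M = (0, 1).
1. G is the centroid of triangle QCM ⇒ G = (1/3, 1/3)
2. S lies on line CM with CS:SM = 5:4 ⇒ S = (4/9, 5/9)
3. X lies on line QS with QX:XS = 5:(-3) ⇒ X = (10/9, 25/18)
4. H is where the line through Q parallel to XM meets line SG ⇒ H = (20/99, 7/99)
2·[MGH] = -52/297, 2·[SQG] = 1/27
[MGH]:[SQG] = -52/297:1/27 = -52/11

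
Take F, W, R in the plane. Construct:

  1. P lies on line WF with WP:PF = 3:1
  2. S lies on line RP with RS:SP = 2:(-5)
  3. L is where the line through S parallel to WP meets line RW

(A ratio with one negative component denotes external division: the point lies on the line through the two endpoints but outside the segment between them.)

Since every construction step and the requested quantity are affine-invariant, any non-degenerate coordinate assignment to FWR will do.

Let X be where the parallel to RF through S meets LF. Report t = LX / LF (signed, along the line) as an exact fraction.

t = 3/4

Choose coordinates F = (0, 0), W = (1, 0), R = (0, 1).
1. P lies on line WF with WP:PF = 3:1 ⇒ P = (1/4, 0)
2. S lies on line RP with RS:SP = 2:(-5) ⇒ S = (-1/6, 5/3)
3. L is where the line through S parallel to WP meets line RW ⇒ L = (-2/3, 5/3)
through S parallel to RF: direction (0, -1); meets LF at X = (-1/6, 5/12)
X = L + t·(F−L) with t = 3/4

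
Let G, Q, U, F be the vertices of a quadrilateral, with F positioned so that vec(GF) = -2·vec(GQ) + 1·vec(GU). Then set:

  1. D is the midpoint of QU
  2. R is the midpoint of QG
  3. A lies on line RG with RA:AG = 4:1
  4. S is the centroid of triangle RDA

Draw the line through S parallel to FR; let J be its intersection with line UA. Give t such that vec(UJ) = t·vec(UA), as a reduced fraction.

Choose coordinates G = (0, 0), Q = (1, 0), U = (0, 1), F = (-2, 1).
1. D is the midpoint of QU ⇒ D = (1/2, 1/2)
2. R is the midpoint of QG ⇒ R = (1/2, 0)
3. A lies on line RG with RA:AG = 4:1 ⇒ A = (1/10, 0)
4. S is the centroid of triangle RDA ⇒ S = (11/30, 1/6)
through S parallel to FR: direction (5/2, -1); meets UA at J = (103/1440, 41/144)
J = U + t·(A−U) with t = 103/144

t = 103/144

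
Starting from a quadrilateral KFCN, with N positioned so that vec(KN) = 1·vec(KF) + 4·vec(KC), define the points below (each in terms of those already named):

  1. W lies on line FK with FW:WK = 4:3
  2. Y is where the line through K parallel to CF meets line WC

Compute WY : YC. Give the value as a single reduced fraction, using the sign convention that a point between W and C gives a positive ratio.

Choose coordinates K = (0, 0), F = (1, 0), C = (0, 1), N = (1, 4).
1. W lies on line FK with FW:WK = 4:3 ⇒ W = (3/7, 0)
2. Y is where the line through K parallel to CF meets line WC ⇒ Y = (3/4, -3/4)
Y = W + t·(C−W) with t = -3/4, so WY:YC = t:(1−t) = -3/4:7/4

WY:YC = -3/7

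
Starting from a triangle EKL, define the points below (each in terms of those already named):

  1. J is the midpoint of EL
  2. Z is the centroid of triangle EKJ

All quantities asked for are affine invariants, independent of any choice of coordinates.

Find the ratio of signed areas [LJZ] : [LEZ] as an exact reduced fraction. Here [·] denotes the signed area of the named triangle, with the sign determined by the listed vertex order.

[LJZ]:[LEZ] = 1/2

Work in coordinates with E = (0, 0), K = (1, 0), L = (0, 1).
1. J is the midpoint of EL ⇒ J = (0, 1/2)
2. Z is the centroid of triangle EKJ ⇒ Z = (1/3, 1/6)
2·[LJZ] = 1/6, 2·[LEZ] = 1/3
[LJZ]:[LEZ] = 1/6:1/3 = 1/2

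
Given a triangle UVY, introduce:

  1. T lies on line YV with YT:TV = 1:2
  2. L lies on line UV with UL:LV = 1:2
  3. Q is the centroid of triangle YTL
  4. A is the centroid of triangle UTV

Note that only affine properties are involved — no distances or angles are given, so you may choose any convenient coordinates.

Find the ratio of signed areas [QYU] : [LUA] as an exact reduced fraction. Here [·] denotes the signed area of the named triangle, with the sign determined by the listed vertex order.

Set U = (0, 0), V = (1, 0), Y = (0, 1); any affine frame gives the same invariant.
1. T lies on line YV with YT:TV = 1:2 ⇒ T = (1/3, 2/3)
2. L lies on line UV with UL:LV = 1:2 ⇒ L = (1/3, 0)
3. Q is the centroid of triangle YTL ⇒ Q = (2/9, 5/9)
4. A is the centroid of triangle UTV ⇒ A = (4/9, 2/9)
2·[QYU] = 2/9, 2·[LUA] = -2/27
[QYU]:[LUA] = 2/9:-2/27 = -3

[QYU]:[LUA] = -3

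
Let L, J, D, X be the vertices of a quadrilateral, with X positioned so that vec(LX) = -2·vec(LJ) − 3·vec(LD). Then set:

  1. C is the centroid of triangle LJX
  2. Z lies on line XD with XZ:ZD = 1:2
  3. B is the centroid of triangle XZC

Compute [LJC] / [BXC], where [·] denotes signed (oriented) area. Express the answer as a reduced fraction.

Assign L = (0, 0), J = (1, 0), D = (0, 1), X = (-2, -3) — the answer is frame-independent, so this choice is without loss of generality.
1. C is the centroid of triangle LJX ⇒ C = (-1/3, -1)
2. Z lies on line XD with XZ:ZD = 1:2 ⇒ Z = (-4/3, -5/3)
3. B is the centroid of triangle XZC ⇒ B = (-11/9, -17/9)
2·[LJC] = -1, 2·[BXC] = 8/27
[LJC]:[BXC] = -1:8/27 = -27/8

[LJC]:[BXC] = -27/8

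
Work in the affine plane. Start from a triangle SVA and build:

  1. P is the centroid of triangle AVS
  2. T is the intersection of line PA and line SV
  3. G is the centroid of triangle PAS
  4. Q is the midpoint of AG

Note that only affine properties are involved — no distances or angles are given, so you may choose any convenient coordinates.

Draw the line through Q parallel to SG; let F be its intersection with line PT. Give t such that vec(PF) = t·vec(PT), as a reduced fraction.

t = -3/2

Assign S = (0, 0), V = (1, 0), A = (0, 1) — the answer is frame-independent, so this choice is without loss of generality.
1. P is the centroid of triangle AVS ⇒ P = (1/3, 1/3)
2. T is the intersection of line PA and line SV ⇒ T = (1/2, 0)
3. G is the centroid of triangle PAS ⇒ G = (1/9, 4/9)
4. Q is the midpoint of AG ⇒ Q = (1/18, 13/18)
through Q parallel to SG: direction (1/9, 4/9); meets PT at F = (1/12, 5/6)
F = P + t·(T−P) with t = -3/2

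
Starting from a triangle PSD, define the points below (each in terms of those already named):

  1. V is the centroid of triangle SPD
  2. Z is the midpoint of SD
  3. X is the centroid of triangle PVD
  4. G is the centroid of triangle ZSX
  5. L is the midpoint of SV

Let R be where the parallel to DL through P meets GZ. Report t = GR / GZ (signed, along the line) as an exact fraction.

Set P = (0, 0), S = (1, 0), D = (0, 1); any affine frame gives the same invariant.
1. V is the centroid of triangle SPD ⇒ V = (1/3, 1/3)
2. Z is the midpoint of SD ⇒ Z = (1/2, 1/2)
3. X is the centroid of triangle PVD ⇒ X = (1/9, 4/9)
4. G is the centroid of triangle ZSX ⇒ G = (29/54, 17/54)
5. L is the midpoint of SV ⇒ L = (2/3, 1/6)
through P parallel to DL: direction (2/3, -5/6); meets GZ at R = (4/5, -1)
R = G + t·(Z−G) with t = -71/10

t = -71/10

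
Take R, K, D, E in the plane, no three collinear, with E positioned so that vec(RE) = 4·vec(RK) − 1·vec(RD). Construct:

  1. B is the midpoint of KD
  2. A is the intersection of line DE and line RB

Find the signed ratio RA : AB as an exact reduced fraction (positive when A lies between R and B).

Assign R = (0, 0), K = (1, 0), D = (0, 1), E = (4, -1) — the answer is frame-independent, so this choice is without loss of generality.
1. B is the midpoint of KD ⇒ B = (1/2, 1/2)
2. A is the intersection of line DE and line RB ⇒ A = (2/3, 2/3)
A = R + t·(B−R) with t = 4/3, so RA:AB = t:(1−t) = 4/3:-1/3

RA:AB = -4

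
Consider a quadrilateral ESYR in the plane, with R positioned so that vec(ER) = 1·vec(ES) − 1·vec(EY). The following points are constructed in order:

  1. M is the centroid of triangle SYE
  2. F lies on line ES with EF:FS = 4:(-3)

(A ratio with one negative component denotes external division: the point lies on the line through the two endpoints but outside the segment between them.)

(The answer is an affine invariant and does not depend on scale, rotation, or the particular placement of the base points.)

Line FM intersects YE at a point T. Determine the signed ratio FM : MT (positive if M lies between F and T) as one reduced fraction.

FM:MT = 11

Set E = (0, 0), S = (1, 0), Y = (0, 1), R = (1, -1); any affine frame gives the same invariant.
1. M is the centroid of triangle SYE ⇒ M = (1/3, 1/3)
2. F lies on line ES with EF:FS = 4:(-3) ⇒ F = (4, 0)
line FM meets YE at T = (0, 4/11)
M = F + t·(T−F) with t = 11/12, so FM:MT = 11/12:1/12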